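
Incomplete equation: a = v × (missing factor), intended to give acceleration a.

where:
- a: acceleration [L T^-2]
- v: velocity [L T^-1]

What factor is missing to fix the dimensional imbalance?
1/t (inverse time), dimensions [T^-1]

a has dimensions [L T^-2] and v has dimensions [L T^-1].
The missing factor must have dimensions [L T^-2] / [L T^-1] = [T^-1], i.e. inverse time (1/t).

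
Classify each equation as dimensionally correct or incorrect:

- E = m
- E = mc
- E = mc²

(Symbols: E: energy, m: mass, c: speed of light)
Dimensionally correct: E = mc²
Dimensionally incorrect: E = m, E = mc
Ordered (correct first, then incorrect): E = mc², E = m, E = mc

- E = m: LHS [L^2 M T^-2], RHS [M] → incorrect ✗
- E = mc: LHS [L^2 M T^-2], RHS [L M T^-1] → incorrect ✗
- E = mc²: LHS [L^2 M T^-2], RHS [L^2 M T^-2] → correct ✓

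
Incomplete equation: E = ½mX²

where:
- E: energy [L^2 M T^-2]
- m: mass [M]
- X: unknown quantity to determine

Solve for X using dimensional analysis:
X = v (velocity), dimensions [L T^-1]

E has dimensions [L^2 M T^-2]; the rest of the RHS (½m) has dimensions [M].
So X² must have dimensions [L^2 T^-2], i.e. X has dimensions [L T^-1] — X = v (velocity).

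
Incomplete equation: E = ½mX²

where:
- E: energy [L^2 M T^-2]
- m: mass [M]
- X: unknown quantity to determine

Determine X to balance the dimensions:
X = v (velocity), dimensions [L T^-1]

E has dimensions [L^2 M T^-2]; the rest of the RHS (½m) has dimensions [M].
So X² must have dimensions [L^2 T^-2], i.e. X has dimensions [L T^-1] — X = v (velocity).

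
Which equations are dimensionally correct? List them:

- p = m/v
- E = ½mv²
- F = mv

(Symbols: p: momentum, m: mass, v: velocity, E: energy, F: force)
Dimensionally correct: E = ½mv²
Dimensionally incorrect: p = m/v, F = mv
Ordered (correct first, then incorrect): E = ½mv², p = m/v, F = mv

- p = m/v: LHS [L M T^-1], RHS [L^-1 M T] → incorrect ✗
- E = ½mv²: LHS [L^2 M T^-2], RHS [L^2 M T^-2] → correct ✓
- F = mv: LHS [L M T^-2], RHS [L M T^-1] → incorrect ✗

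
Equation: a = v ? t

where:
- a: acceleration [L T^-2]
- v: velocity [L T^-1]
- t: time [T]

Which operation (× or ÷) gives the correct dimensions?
division (÷): a = v ÷ t

a [L T^-2]; v [L T^-1]; t [T].
v × t → [L] ✗
v ÷ t → [L T^-2] ✓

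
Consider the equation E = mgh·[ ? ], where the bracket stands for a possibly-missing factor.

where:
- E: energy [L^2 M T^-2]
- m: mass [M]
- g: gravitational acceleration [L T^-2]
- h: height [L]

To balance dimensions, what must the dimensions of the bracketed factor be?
Nothing is missing — the bracketed factor must be dimensionless.

E has dimensions [L^2 M T^-2] and mgh already has dimensions [L^2 M T^-2], so E = mgh is dimensionally complete.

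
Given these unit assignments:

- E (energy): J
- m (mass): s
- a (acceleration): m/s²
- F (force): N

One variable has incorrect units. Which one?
m

The variable m (mass) should have units kg, not s.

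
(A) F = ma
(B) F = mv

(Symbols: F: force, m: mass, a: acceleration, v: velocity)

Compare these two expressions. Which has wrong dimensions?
(B)

(A) F = ma: LHS [L M T^-2], RHS [L M T^-2] ✓
(B) F = mv: LHS [L M T^-2], RHS [L M T^-1] ✗

Expression (B) F = mv is dimensionally incorrect.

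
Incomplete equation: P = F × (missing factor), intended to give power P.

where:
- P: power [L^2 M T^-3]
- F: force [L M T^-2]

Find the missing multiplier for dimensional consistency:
v (velocity), dimensions [L T^-1]

P has dimensions [L^2 M T^-3] and F has dimensions [L M T^-2].
The missing factor must have dimensions [L^2 M T^-3] / [L M T^-2] = [L T^-1], i.e. velocity (v).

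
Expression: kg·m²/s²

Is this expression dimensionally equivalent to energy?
Yes

The expression kg·m²/s² has dimensions [L^2 M T^-2], which is exactly energy [L^2 M T^-2].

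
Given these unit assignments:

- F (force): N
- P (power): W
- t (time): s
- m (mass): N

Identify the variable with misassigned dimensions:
m

The variable m (mass) should have units kg, not N.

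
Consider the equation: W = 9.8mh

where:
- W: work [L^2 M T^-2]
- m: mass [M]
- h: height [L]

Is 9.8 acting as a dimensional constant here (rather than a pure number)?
Yes

W has dimensions [L^2 M T^-2], while mh alone has dimensions [L M]. For the equation to balance, the factor 9.8 must carry dimensions [L T^-2] — it is a dimensional constant (a numerical value of a physical quantity with its units suppressed), not a pure number.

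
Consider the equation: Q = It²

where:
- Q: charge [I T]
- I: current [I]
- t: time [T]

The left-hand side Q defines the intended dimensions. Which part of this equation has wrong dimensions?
The right-hand side term It²

Q has dimensions [I T], but It² has dimensions [I T^2], so the term It² is dimensionally wrong for Q.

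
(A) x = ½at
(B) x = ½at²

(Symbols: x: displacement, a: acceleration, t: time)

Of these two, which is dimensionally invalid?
(A)

(A) x = ½at: LHS [L], RHS [L T^-1] ✗
(B) x = ½at²: LHS [L], RHS [L] ✓

Expression (A) x = ½at is dimensionally incorrect.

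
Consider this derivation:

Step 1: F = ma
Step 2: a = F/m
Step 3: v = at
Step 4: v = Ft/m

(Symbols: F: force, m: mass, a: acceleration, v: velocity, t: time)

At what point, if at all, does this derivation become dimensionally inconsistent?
No step introduces an error — all steps are dimensionally consistent.

Step 1: F = ma → LHS [L M T^-2], RHS [L M T^-2] ✓
Step 2: a = F/m → LHS [L T^-2], RHS [L T^-2] ✓
Step 3: v = at → LHS [L T^-1], RHS [L T^-1] ✓
Step 4: v = Ft/m → LHS [L T^-1], RHS [L T^-1] ✓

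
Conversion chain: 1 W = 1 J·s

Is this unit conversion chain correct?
The chain is incorrect (it contains an error).

Incorrect: Watt is J/s, not J·s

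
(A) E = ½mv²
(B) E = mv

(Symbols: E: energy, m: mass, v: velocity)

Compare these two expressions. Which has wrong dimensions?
(B)

(A) E = ½mv²: LHS [L^2 M T^-2], RHS [L^2 M T^-2] ✓
(B) E = mv: LHS [L^2 M T^-2], RHS [L M T^-1] ✗

Expression (B) E = mv is dimensionally incorrect.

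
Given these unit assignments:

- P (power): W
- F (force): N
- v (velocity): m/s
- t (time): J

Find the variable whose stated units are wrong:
t

The variable t (time) should have units s, not J.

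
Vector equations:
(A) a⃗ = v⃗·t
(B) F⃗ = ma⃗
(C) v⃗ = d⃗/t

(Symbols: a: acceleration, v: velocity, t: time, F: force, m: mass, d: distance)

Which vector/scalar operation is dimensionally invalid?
(A) a⃗ = v⃗·t

(A) a⃗ = v⃗·t: LHS [L T^-2], RHS [L] ✗ — acceleration is velocity per time; should be v⃗/t
(B) F⃗ = ma⃗: LHS [L M T^-2], RHS [L M T^-2] ✓ — Force and acceleration are vectors, mass is a scalar
(C) v⃗ = d⃗/t: LHS [L T^-1], RHS [L T^-1] ✓ — displacement (vector) divided by time (scalar)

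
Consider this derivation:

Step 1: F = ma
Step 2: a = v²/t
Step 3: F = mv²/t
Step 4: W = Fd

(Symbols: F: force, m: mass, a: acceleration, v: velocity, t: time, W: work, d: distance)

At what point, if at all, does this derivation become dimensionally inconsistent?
Step 2

Step 1: F = ma → LHS [L M T^-2], RHS [L M T^-2] ✓
Step 2: a = v²/t → LHS [L T^-2], RHS [L^2 T^-3] ✗

The first dimensional inconsistency appears in step 2: a = v²/t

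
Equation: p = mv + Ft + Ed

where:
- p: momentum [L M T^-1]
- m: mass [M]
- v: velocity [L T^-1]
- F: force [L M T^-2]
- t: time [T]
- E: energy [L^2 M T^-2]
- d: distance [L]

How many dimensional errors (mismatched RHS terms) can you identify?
1

LHS p: [L M T^-1]
- mv: [L M T^-1] ✓
- Ft: [L M T^-1] ✓
- Ed: [L^3 M T^-2] ✗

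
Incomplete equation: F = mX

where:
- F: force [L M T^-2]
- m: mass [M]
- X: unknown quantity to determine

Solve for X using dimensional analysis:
X = a (acceleration), dimensions [L T^-2]

F has dimensions [L M T^-2]; the rest of the RHS (m) has dimensions [M].
So X must have dimensions [L T^-2] — X = a (acceleration).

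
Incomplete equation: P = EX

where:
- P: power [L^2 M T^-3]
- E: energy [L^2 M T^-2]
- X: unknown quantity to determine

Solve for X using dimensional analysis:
X = f (inverse time / frequency (1/t)), dimensions [T^-1]

P has dimensions [L^2 M T^-3]; the rest of the RHS (E) has dimensions [L^2 M T^-2].
So X must have dimensions [T^-1] — X = f (inverse time / frequency (1/t)).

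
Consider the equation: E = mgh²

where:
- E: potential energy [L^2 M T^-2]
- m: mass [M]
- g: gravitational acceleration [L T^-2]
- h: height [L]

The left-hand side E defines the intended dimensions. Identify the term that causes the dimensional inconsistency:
The right-hand side term mgh²

E has dimensions [L^2 M T^-2], but mgh² has dimensions [L^3 M T^-2], so the term mgh² is dimensionally wrong for E.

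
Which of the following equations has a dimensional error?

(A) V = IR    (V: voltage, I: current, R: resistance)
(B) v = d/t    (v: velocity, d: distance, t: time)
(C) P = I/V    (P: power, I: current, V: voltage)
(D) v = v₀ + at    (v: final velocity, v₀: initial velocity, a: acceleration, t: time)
(C) P = I/V

The equation (C) P = I/V is dimensionally incorrect.

LHS (P): [L^2 M T^-3]
RHS (I/V): [I^2 L^-2 M^-1 T^3] ✗

The dimensions do not match. The other three equations balance.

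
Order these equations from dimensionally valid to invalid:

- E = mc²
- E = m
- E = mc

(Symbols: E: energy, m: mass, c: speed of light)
Dimensionally correct: E = mc²
Dimensionally incorrect: E = m, E = mc
Ordered (correct first, then incorrect): E = mc², E = m, E = mc

- E = mc²: LHS [L^2 M T^-2], RHS [L^2 M T^-2] → correct ✓
- E = m: LHS [L^2 M T^-2], RHS [M] → incorrect ✗
- E = mc: LHS [L^2 M T^-2], RHS [L M T^-1] → incorrect ✗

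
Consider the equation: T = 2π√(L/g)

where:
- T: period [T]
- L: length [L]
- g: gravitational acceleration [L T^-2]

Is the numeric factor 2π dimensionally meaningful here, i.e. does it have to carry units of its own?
No

T has dimensions [T] and √(L/g) already has dimensions [T], so the equation balances without 2π contributing any dimensions. 2π is a pure (dimensionless) number; changing or removing it would not affect dimensional consistency.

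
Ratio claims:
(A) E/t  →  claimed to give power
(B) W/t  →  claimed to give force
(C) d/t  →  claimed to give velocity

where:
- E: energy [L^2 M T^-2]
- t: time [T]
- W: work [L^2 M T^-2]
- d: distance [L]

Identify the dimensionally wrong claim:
(B) W/t does not give force

(A) E/t: [L^2 M T^-3] = power [L^2 M T^-3] ✓
(B) W/t: [L^2 M T^-3] ≠ force [L M T^-2] ✗
(C) d/t: [L T^-1] = velocity [L T^-1] ✓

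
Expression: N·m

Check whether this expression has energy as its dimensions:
Yes

The expression N·m has dimensions [L^2 M T^-2], which is exactly energy [L^2 M T^-2].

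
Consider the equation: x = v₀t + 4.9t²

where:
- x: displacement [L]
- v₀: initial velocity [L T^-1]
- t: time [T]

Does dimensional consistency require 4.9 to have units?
Yes

x has dimensions [L], while t² alone has dimensions [T^2]. For the equation to balance, the factor 4.9 must carry dimensions [L T^-2] — it is a dimensional constant (a numerical value of a physical quantity with its units suppressed), not a pure number.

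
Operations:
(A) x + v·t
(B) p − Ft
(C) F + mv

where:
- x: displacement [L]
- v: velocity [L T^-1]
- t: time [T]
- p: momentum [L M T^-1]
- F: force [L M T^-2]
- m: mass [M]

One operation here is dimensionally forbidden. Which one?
(C) F + mv

(A) x + v·t: x [L] and v·t [L] — same dimensions ✓
(B) p − Ft: p [L M T^-1] and Ft [L M T^-1] — same dimensions ✓
(C) F + mv: F [L M T^-2] and mv [L M T^-1] — different dimensions cannot be added/subtracted ✗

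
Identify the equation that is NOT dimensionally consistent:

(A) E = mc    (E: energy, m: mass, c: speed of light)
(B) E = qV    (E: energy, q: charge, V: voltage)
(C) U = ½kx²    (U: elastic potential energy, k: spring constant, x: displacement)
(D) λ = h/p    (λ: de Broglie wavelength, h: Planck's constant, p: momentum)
(A) E = mc

The equation (A) E = mc is dimensionally incorrect.

LHS (E): [L^2 M T^-2]
RHS (mc): [L M T^-1] ✗

The dimensions do not match. The other three equations balance.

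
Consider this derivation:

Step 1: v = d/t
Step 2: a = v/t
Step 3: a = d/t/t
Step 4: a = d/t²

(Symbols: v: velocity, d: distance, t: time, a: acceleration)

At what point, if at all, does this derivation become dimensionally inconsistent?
No step introduces an error — all steps are dimensionally consistent.

Step 1: v = d/t → LHS [L T^-1], RHS [L T^-1] ✓
Step 2: a = v/t → LHS [L T^-2], RHS [L T^-2] ✓
Step 3: a = d/t/t → LHS [L T^-2], RHS [L T^-2] ✓
Step 4: a = d/t² → LHS [L T^-2], RHS [L T^-2] ✓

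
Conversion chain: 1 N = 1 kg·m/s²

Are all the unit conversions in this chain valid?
The chain is correct (no errors).

Correct: Newton is defined as kg·m/s²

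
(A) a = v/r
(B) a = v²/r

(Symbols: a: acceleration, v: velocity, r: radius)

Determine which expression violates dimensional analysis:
(A)

(A) a = v/r: LHS [L T^-2], RHS [T^-1] ✗
(B) a = v²/r: LHS [L T^-2], RHS [L T^-2] ✓

Expression (A) a = v/r is dimensionally incorrect.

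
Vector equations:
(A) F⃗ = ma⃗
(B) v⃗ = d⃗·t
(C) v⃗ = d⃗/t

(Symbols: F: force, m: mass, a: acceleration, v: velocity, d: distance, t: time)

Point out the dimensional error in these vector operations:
(B) v⃗ = d⃗·t

(A) F⃗ = ma⃗: LHS [L M T^-2], RHS [L M T^-2] ✓ — Force and acceleration are vectors, mass is a scalar
(B) v⃗ = d⃗·t: LHS [L T^-1], RHS [L T] ✗ — velocity is displacement per time; should be d⃗/t
(C) v⃗ = d⃗/t: LHS [L T^-1], RHS [L T^-1] ✓ — displacement (vector) divided by time (scalar)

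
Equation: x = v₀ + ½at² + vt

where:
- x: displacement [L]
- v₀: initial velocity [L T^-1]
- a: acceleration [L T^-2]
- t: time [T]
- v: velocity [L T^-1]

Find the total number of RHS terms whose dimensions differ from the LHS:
1

LHS x: [L]
- v₀: [L T^-1] ✗
- ½at²: [L] ✓
- vt: [L] ✓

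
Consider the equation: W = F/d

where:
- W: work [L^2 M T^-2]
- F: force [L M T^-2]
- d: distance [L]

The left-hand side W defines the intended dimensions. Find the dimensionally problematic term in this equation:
The right-hand side term F/d

W has dimensions [L^2 M T^-2], but F/d has dimensions [M T^-2], so the term F/d is dimensionally wrong for W.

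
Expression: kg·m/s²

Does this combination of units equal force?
Yes

The expression kg·m/s² has dimensions [L M T^-2], which is exactly force [L M T^-2].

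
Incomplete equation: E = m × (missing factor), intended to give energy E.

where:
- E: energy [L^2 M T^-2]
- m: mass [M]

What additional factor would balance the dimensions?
v² (velocity squared), dimensions [L^2 T^-2]

E has dimensions [L^2 M T^-2] and m has dimensions [M].
The missing factor must have dimensions [L^2 M T^-2] / [M] = [L^2 T^-2], i.e. velocity squared (v²).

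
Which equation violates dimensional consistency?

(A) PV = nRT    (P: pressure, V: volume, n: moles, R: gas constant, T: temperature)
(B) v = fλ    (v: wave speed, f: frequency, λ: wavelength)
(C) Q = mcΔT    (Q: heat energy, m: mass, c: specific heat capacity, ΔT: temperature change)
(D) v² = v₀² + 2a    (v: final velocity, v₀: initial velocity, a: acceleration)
(D) v² = v₀² + 2a

The equation (D) v² = v₀² + 2a is dimensionally incorrect.

LHS (v²): [L^2 T^-2]
RHS terms:
  - v₀²: [L^2 T^-2] ✓
  - 2a: [L T^-2] ✗ (does not match LHS)

The dimensions do not match. The other three equations balance.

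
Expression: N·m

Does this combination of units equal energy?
Yes

The expression N·m has dimensions [L^2 M T^-2], which is exactly energy [L^2 M T^-2].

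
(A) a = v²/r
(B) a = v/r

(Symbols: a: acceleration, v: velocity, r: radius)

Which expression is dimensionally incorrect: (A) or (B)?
(B)

(A) a = v²/r: LHS [L T^-2], RHS [L T^-2] ✓
(B) a = v/r: LHS [L T^-2], RHS [T^-1] ✗

Expression (B) a = v/r is dimensionally incorrect.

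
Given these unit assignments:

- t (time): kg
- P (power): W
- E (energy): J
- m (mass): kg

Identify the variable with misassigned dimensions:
t

The variable t (time) should have units s, not kg.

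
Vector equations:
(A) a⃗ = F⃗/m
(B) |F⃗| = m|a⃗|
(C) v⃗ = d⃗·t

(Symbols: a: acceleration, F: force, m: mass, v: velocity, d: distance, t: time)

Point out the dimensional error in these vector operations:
(C) v⃗ = d⃗·t

(A) a⃗ = F⃗/m: LHS [L T^-2], RHS [L T^-2] ✓ — force (vector) divided by mass (scalar)
(B) |F⃗| = m|a⃗|: LHS [L M T^-2], RHS [L M T^-2] ✓ — magnitudes of vectors are scalars
(C) v⃗ = d⃗·t: LHS [L T^-1], RHS [L T] ✗ — velocity is displacement per time; should be d⃗/t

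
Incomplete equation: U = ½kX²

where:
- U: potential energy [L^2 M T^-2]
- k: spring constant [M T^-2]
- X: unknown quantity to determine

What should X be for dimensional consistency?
X = x (displacement), dimensions [L]

U has dimensions [L^2 M T^-2]; the rest of the RHS (½k) has dimensions [M T^-2].
So X² must have dimensions [L^2], i.e. X has dimensions [L] — X = x (displacement).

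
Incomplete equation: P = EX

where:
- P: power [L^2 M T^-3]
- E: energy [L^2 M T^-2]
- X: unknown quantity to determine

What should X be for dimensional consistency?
X = f (inverse time / frequency (1/t)), dimensions [T^-1]

P has dimensions [L^2 M T^-3]; the rest of the RHS (E) has dimensions [L^2 M T^-2].
So X must have dimensions [T^-1] — X = f (inverse time / frequency (1/t)).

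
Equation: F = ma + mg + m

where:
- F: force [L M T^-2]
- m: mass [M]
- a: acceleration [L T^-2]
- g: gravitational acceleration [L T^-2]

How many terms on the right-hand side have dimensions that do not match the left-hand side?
1

LHS F: [L M T^-2]
- ma: [L M T^-2] ✓
- mg: [L M T^-2] ✓
- m: [M] ✗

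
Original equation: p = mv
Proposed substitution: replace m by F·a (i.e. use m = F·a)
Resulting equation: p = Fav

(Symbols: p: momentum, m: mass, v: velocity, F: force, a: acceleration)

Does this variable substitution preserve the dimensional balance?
No

[m] = [M] and [F·a] = [L^2 M T^-4]. These differ, so the substitution replaces a quantity by one of different dimensions and the result p = Fav has LHS [L M T^-1] vs RHS [L^3 M T^-5] — inconsistent.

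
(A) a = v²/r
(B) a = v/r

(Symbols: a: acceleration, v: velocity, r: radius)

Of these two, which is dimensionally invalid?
(B)

(A) a = v²/r: LHS [L T^-2], RHS [L T^-2] ✓
(B) a = v/r: LHS [L T^-2], RHS [T^-1] ✗

Expression (B) a = v/r is dimensionally incorrect.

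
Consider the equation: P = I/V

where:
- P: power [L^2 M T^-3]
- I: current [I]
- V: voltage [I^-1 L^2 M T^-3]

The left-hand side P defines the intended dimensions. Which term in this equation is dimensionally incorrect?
The right-hand side term I/V

P has dimensions [L^2 M T^-3], but I/V has dimensions [I^2 L^-2 M^-1 T^3], so the term I/V is dimensionally wrong for P.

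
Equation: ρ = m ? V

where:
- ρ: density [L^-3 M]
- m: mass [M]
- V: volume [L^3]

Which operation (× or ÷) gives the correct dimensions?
division (÷): ρ = m ÷ V

ρ [L^-3 M]; m [M]; V [L^3].
m × V → [L^3 M] ✗
m ÷ V → [L^-3 M] ✓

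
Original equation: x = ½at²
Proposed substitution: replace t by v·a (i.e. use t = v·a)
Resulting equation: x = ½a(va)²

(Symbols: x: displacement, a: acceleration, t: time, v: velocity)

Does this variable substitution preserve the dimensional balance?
No

[t] = [T] and [v·a] = [L^2 T^-3]. These differ, so the substitution replaces a quantity by one of different dimensions and the result x = ½a(va)² has LHS [L] vs RHS [L^5 T^-8] — inconsistent.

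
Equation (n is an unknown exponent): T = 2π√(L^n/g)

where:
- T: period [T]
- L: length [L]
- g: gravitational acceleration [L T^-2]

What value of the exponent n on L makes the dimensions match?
n = 1

T has dimensions [T]; L has dimensions [L].
With n = 1: 2π√(L^1/g) has dimensions [T], matching the LHS ✓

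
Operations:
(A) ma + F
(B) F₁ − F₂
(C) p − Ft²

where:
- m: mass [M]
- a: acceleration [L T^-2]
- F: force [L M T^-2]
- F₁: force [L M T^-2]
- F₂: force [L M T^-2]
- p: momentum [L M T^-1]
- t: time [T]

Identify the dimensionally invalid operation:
(C) p − Ft²

(A) ma + F: ma [L M T^-2] and F [L M T^-2] — same dimensions ✓
(B) F₁ − F₂: F₁ [L M T^-2] and F₂ [L M T^-2] — same dimensions ✓
(C) p − Ft²: p [L M T^-1] and Ft² [L M] — different dimensions cannot be added/subtracted ✗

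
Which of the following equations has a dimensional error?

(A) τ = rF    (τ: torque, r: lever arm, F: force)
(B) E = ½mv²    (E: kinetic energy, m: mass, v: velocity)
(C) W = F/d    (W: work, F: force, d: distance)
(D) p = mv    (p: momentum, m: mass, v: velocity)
(C) W = F/d

The equation (C) W = F/d is dimensionally incorrect.

LHS (W): [L^2 M T^-2]
RHS (F/d): [M T^-2] ✗

The dimensions do not match. The other three equations balance.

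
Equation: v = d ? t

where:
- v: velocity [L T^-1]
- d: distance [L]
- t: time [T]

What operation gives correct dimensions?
division (÷): v = d ÷ t

v [L T^-1]; d [L]; t [T].
d × t → [L T] ✗
d ÷ t → [L T^-1] ✓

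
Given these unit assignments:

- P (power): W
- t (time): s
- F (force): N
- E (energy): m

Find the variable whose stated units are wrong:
E

The variable E (energy) should have units J, not m.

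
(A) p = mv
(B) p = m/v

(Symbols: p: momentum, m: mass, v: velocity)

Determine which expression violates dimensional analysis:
(B)

(A) p = mv: LHS [L M T^-1], RHS [L M T^-1] ✓
(B) p = m/v: LHS [L M T^-1], RHS [L^-1 M T] ✗

Expression (B) p = m/v is dimensionally incorrect.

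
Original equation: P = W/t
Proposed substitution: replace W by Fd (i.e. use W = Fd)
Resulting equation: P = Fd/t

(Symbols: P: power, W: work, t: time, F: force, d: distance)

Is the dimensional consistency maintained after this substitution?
Yes

[W] = [L^2 M T^-2] and [Fd] = [L^2 M T^-2]. These match, so the substitution replaces a quantity by one of the same dimensions and the result P = Fd/t has LHS [L^2 M T^-3] vs RHS [L^2 M T^-3] — still consistent.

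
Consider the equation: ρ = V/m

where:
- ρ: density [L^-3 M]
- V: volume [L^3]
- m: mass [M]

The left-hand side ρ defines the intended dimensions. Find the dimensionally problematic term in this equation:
The right-hand side term V/m

ρ has dimensions [L^-3 M], but V/m has dimensions [L^3 M^-1], so the term V/m is dimensionally wrong for ρ.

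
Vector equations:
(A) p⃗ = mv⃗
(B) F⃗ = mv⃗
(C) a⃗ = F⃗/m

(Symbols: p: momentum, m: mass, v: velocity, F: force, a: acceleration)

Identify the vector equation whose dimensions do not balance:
(B) F⃗ = mv⃗

(A) p⃗ = mv⃗: LHS [L M T^-1], RHS [L M T^-1] ✓ — mass (scalar) times velocity (vector)
(B) F⃗ = mv⃗: LHS [L M T^-2], RHS [L M T^-1] ✗ — mass times velocity is momentum, not force; should be ma⃗
(C) a⃗ = F⃗/m: LHS [L T^-2], RHS [L T^-2] ✓ — force (vector) divided by mass (scalar)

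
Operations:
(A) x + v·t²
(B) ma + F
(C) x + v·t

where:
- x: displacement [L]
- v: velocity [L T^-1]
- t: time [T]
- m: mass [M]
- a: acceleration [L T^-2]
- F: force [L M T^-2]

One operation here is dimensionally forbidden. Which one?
(A) x + v·t²

(A) x + v·t²: x [L] and v·t² [L T] — different dimensions cannot be added/subtracted ✗
(B) ma + F: ma [L M T^-2] and F [L M T^-2] — same dimensions ✓
(C) x + v·t: x [L] and v·t [L] — same dimensions ✓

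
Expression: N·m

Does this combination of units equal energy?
Yes

The expression N·m has dimensions [L^2 M T^-2], which is exactly energy [L^2 M T^-2].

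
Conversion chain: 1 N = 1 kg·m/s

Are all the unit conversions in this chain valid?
The chain is incorrect (it contains an error).

Incorrect: Newton is kg·m/s², not kg·m/s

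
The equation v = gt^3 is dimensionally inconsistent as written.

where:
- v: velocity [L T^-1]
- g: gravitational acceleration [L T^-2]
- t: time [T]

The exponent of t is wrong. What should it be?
The exponent of t should be 1: v = gt

The LHS v has dimensions [L T^-1]; t has dimensions [T].
As written, the RHS gt^3 (exponent 3 on t) has dimensions [L T], which does not match.
With exponent 1, the RHS gt has dimensions [L T^-1], matching the LHS.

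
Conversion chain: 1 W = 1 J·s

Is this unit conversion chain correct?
The chain is incorrect (it contains an error).

Incorrect: Watt is J/s, not J·s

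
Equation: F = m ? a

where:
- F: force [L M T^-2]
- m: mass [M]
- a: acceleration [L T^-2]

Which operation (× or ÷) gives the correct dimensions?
multiplication (×): F = m × a

F [L M T^-2]; m [M]; a [L T^-2].
m × a → [L M T^-2] ✓
m ÷ a → [L^-1 M T^2] ✗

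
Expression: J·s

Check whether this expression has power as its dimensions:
No

The expression J·s has dimensions [L^2 M T^-1], but power has dimensions [L^2 M T^-3].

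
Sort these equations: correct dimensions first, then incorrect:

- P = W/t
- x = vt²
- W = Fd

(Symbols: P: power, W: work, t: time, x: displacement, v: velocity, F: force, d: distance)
Dimensionally correct: P = W/t, W = Fd
Dimensionally incorrect: x = vt²
Ordered (correct first, then incorrect): P = W/t, W = Fd, x = vt²

- P = W/t: LHS [L^2 M T^-3], RHS [L^2 M T^-3] → correct ✓
- x = vt²: LHS [L], RHS [L T] → incorrect ✗
- W = Fd: LHS [L^2 M T^-2], RHS [L^2 M T^-2] → correct ✓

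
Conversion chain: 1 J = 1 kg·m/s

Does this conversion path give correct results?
The chain is incorrect (it contains an error).

Incorrect: Joule is kg·m²/s², not kg·m/s (that is momentum)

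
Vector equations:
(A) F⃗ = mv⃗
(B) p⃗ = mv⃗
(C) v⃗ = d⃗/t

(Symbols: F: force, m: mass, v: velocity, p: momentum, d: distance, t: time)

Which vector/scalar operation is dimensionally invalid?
(A) F⃗ = mv⃗

(A) F⃗ = mv⃗: LHS [L M T^-2], RHS [L M T^-1] ✗ — mass times velocity is momentum, not force; should be ma⃗
(B) p⃗ = mv⃗: LHS [L M T^-1], RHS [L M T^-1] ✓ — mass (scalar) times velocity (vector)
(C) v⃗ = d⃗/t: LHS [L T^-1], RHS [L T^-1] ✓ — displacement (vector) divided by time (scalar)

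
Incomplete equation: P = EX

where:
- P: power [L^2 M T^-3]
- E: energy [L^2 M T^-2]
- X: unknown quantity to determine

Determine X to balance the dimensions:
X = f (inverse time / frequency (1/t)), dimensions [T^-1]

P has dimensions [L^2 M T^-3]; the rest of the RHS (E) has dimensions [L^2 M T^-2].
So X must have dimensions [T^-1] — X = f (inverse time / frequency (1/t)).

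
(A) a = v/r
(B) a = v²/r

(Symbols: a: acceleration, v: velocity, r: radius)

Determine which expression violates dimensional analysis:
(A)

(A) a = v/r: LHS [L T^-2], RHS [T^-1] ✗
(B) a = v²/r: LHS [L T^-2], RHS [L T^-2] ✓

Expression (A) a = v/r is dimensionally incorrect.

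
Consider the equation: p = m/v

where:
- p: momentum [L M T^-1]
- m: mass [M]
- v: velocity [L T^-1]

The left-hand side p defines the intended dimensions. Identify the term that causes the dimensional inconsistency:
The right-hand side term m/v

p has dimensions [L M T^-1], but m/v has dimensions [L^-1 M T], so the term m/v is dimensionally wrong for p.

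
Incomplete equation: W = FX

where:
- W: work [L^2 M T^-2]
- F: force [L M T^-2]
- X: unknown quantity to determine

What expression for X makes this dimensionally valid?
X = d (distance), dimensions [L]

W has dimensions [L^2 M T^-2]; the rest of the RHS (F) has dimensions [L M T^-2].
So X must have dimensions [L] — X = d (distance).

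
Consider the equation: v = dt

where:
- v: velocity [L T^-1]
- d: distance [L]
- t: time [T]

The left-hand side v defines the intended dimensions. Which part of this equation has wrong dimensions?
The right-hand side term dt

v has dimensions [L T^-1], but dt has dimensions [L T], so the term dt is dimensionally wrong for v.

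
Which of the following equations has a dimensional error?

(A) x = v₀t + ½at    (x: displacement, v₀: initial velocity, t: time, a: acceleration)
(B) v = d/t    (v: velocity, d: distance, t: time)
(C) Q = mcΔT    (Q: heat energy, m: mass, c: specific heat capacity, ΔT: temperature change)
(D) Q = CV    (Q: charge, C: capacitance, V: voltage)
(A) x = v₀t + ½at

The equation (A) x = v₀t + ½at is dimensionally incorrect.

LHS (x): [L]
RHS terms:
  - v₀t: [L] ✓
  - ½at: [L T^-1] ✗ (does not match LHS)

The dimensions do not match. The other three equations balance.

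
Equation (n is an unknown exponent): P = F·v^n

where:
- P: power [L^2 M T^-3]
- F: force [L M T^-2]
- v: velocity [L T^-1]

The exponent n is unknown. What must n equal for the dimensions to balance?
n = 1

P has dimensions [L^2 M T^-3]; v has dimensions [L T^-1].
The rest of the RHS has dimensions [L M T^-2], so v^n must supply [L T^-1].
With n = 1: F·v^1 has dimensions [L^2 M T^-3], matching the LHS ✓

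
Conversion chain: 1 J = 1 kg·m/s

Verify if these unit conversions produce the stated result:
The chain is incorrect (it contains an error).

Incorrect: Joule is kg·m²/s², not kg·m/s (that is momentum)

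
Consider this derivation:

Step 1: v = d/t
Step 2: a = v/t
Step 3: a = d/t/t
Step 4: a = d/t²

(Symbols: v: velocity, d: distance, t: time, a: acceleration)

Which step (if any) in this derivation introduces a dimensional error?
No step introduces an error — all steps are dimensionally consistent.

Step 1: v = d/t → LHS [L T^-1], RHS [L T^-1] ✓
Step 2: a = v/t → LHS [L T^-2], RHS [L T^-2] ✓
Step 3: a = d/t/t → LHS [L T^-2], RHS [L T^-2] ✓
Step 4: a = d/t² → LHS [L T^-2], RHS [L T^-2] ✓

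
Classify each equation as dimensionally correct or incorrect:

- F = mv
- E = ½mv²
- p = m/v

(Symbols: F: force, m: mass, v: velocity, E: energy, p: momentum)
Dimensionally correct: E = ½mv²
Dimensionally incorrect: F = mv, p = m/v
Ordered (correct first, then incorrect): E = ½mv², F = mv, p = m/v

- F = mv: LHS [L M T^-2], RHS [L M T^-1] → incorrect ✗
- E = ½mv²: LHS [L^2 M T^-2], RHS [L^2 M T^-2] → correct ✓
- p = m/v: LHS [L M T^-1], RHS [L^-1 M T] → incorrect ✗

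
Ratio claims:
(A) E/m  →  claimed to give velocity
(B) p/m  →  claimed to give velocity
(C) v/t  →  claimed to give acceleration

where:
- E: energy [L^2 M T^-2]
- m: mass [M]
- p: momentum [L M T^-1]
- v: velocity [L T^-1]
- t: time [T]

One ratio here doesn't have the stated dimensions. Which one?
(A) E/m does not give velocity

(A) E/m: [L^2 T^-2] ≠ velocity [L T^-1] ✗
(B) p/m: [L T^-1] = velocity [L T^-1] ✓
(C) v/t: [L T^-2] = acceleration [L T^-2] ✓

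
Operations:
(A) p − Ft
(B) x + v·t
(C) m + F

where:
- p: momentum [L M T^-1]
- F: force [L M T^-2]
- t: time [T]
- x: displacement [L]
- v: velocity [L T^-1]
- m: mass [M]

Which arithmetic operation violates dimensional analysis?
(C) m + F

(A) p − Ft: p [L M T^-1] and Ft [L M T^-1] — same dimensions ✓
(B) x + v·t: x [L] and v·t [L] — same dimensions ✓
(C) m + F: m [M] and F [L M T^-2] — different dimensions cannot be added/subtracted ✗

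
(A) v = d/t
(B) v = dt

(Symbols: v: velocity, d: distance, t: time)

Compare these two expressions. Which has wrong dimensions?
(B)

(A) v = d/t: LHS [L T^-1], RHS [L T^-1] ✓
(B) v = dt: LHS [L T^-1], RHS [L T] ✗

Expression (B) v = dt is dimensionally incorrect.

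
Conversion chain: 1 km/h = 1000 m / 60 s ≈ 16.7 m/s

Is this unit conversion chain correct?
The chain is incorrect (it contains an error).

Incorrect: 1 h = 3600 s, not 60 s (1 km/h ≈ 0.278 m/s)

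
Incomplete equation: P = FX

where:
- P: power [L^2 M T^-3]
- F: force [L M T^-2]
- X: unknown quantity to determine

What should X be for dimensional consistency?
X = v (velocity), dimensions [L T^-1]

P has dimensions [L^2 M T^-3]; the rest of the RHS (F) has dimensions [L M T^-2].
So X must have dimensions [L T^-1] — X = v (velocity).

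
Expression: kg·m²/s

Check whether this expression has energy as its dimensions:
No

The expression kg·m²/s has dimensions [L^2 M T^-1], but energy has dimensions [L^2 M T^-2].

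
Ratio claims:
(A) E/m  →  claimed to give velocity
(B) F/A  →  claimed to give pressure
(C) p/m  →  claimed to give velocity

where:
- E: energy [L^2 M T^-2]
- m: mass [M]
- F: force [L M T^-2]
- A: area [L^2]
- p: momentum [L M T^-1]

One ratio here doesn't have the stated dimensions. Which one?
(A) E/m does not give velocity

(A) E/m: [L^2 T^-2] ≠ velocity [L T^-1] ✗
(B) F/A: [L^-1 M T^-2] = pressure [L^-1 M T^-2] ✓
(C) p/m: [L T^-1] = velocity [L T^-1] ✓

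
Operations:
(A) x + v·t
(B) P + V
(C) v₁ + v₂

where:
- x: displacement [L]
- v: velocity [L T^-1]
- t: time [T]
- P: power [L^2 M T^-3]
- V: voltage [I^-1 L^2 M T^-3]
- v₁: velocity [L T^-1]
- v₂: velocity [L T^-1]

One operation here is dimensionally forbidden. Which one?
(B) P + V

(A) x + v·t: x [L] and v·t [L] — same dimensions ✓
(B) P + V: P [L^2 M T^-3] and V [I^-1 L^2 M T^-3] — different dimensions cannot be added/subtracted ✗
(C) v₁ + v₂: v₁ [L T^-1] and v₂ [L T^-1] — same dimensions ✓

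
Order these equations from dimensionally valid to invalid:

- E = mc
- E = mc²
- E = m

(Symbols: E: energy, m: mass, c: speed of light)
Dimensionally correct: E = mc²
Dimensionally incorrect: E = mc, E = m
Ordered (correct first, then incorrect): E = mc², E = mc, E = m

- E = mc: LHS [L^2 M T^-2], RHS [L M T^-1] → incorrect ✗
- E = mc²: LHS [L^2 M T^-2], RHS [L^2 M T^-2] → correct ✓
- E = m: LHS [L^2 M T^-2], RHS [M] → incorrect ✗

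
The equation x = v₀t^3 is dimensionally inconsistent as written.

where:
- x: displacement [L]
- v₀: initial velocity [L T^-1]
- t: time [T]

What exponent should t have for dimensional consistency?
The exponent of t should be 1: x = v₀t

The LHS x has dimensions [L]; t has dimensions [T].
As written, the RHS v₀t^3 (exponent 3 on t) has dimensions [L T^2], which does not match.
With exponent 1, the RHS v₀t has dimensions [L], matching the LHS.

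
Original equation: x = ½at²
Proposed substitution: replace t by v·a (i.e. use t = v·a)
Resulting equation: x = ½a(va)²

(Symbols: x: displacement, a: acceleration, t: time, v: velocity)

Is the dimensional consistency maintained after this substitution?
No

[t] = [T] and [v·a] = [L^2 T^-3]. These differ, so the substitution replaces a quantity by one of different dimensions and the result x = ½a(va)² has LHS [L] vs RHS [L^5 T^-8] — inconsistent.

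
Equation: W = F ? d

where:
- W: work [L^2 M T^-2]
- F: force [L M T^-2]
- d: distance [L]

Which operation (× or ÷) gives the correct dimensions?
multiplication (×): W = F × d

W [L^2 M T^-2]; F [L M T^-2]; d [L].
F × d → [L^2 M T^-2] ✓
F ÷ d → [M T^-2] ✗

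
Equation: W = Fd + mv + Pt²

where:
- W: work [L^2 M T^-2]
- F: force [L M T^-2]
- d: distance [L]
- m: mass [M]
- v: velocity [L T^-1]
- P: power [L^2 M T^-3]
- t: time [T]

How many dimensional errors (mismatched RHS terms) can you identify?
2

LHS W: [L^2 M T^-2]
- Fd: [L^2 M T^-2] ✓
- mv: [L M T^-1] ✗
- Pt²: [L^2 M T^-1] ✗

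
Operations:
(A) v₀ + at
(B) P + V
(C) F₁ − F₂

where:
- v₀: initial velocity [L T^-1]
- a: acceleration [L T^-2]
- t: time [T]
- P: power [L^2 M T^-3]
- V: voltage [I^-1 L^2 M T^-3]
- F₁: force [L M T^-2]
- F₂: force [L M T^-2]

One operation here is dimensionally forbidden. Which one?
(B) P + V

(A) v₀ + at: v₀ [L T^-1] and at [L T^-1] — same dimensions ✓
(B) P + V: P [L^2 M T^-3] and V [I^-1 L^2 M T^-3] — different dimensions cannot be added/subtracted ✗
(C) F₁ − F₂: F₁ [L M T^-2] and F₂ [L M T^-2] — same dimensions ✓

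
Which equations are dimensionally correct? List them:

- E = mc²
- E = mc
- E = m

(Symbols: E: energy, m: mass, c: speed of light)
Dimensionally correct: E = mc²
Dimensionally incorrect: E = mc, E = m
Ordered (correct first, then incorrect): E = mc², E = mc, E = m

- E = mc²: LHS [L^2 M T^-2], RHS [L^2 M T^-2] → correct ✓
- E = mc: LHS [L^2 M T^-2], RHS [L M T^-1] → incorrect ✗
- E = m: LHS [L^2 M T^-2], RHS [M] → incorrect ✗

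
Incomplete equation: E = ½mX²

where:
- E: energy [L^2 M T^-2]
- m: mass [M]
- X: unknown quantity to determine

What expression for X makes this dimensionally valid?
X = v (velocity), dimensions [L T^-1]

E has dimensions [L^2 M T^-2]; the rest of the RHS (½m) has dimensions [M].
So X² must have dimensions [L^2 T^-2], i.e. X has dimensions [L T^-1] — X = v (velocity).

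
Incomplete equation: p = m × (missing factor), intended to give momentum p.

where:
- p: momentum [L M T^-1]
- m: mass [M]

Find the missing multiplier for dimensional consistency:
v (velocity), dimensions [L T^-1]

p has dimensions [L M T^-1] and m has dimensions [M].
The missing factor must have dimensions [L M T^-1] / [M] = [L T^-1], i.e. velocity (v).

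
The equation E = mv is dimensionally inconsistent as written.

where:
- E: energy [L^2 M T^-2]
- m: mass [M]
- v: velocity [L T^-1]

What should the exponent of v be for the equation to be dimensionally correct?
The exponent of v should be 2: E = mv^2

The LHS E has dimensions [L^2 M T^-2]; v has dimensions [L T^-1].
As written, the RHS mv (exponent 1 on v) has dimensions [L M T^-1], which does not match.
With exponent 2, the RHS mv^2 has dimensions [L^2 M T^-2], matching the LHS.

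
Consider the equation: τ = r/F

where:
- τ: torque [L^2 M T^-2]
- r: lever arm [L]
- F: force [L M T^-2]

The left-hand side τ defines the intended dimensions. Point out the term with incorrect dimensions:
The right-hand side term r/F

τ has dimensions [L^2 M T^-2], but r/F has dimensions [M^-1 T^2], so the term r/F is dimensionally wrong for τ.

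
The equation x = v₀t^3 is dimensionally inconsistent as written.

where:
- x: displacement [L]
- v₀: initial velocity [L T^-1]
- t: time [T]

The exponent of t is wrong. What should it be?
The exponent of t should be 1: x = v₀t

The LHS x has dimensions [L]; t has dimensions [T].
As written, the RHS v₀t^3 (exponent 3 on t) has dimensions [L T^2], which does not match.
With exponent 1, the RHS v₀t has dimensions [L], matching the LHS.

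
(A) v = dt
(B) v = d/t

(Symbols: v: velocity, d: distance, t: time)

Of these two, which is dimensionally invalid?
(A)

(A) v = dt: LHS [L T^-1], RHS [L T] ✗
(B) v = d/t: LHS [L T^-1], RHS [L T^-1] ✓

Expression (A) v = dt is dimensionally incorrect.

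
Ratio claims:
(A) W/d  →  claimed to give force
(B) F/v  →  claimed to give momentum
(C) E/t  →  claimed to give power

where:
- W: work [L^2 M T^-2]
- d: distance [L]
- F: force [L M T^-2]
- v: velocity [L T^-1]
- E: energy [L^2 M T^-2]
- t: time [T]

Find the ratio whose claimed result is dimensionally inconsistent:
(B) F/v does not give momentum

(A) W/d: [L M T^-2] = force [L M T^-2] ✓
(B) F/v: [M T^-1] ≠ momentum [L M T^-1] ✗
(C) E/t: [L^2 M T^-3] = power [L^2 M T^-3] ✓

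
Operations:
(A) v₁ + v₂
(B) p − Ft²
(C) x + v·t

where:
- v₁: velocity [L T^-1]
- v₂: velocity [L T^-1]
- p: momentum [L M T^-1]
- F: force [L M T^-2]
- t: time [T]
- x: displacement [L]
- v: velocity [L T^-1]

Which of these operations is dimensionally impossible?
(B) p − Ft²

(A) v₁ + v₂: v₁ [L T^-1] and v₂ [L T^-1] — same dimensions ✓
(B) p − Ft²: p [L M T^-1] and Ft² [L M] — different dimensions cannot be added/subtracted ✗
(C) x + v·t: x [L] and v·t [L] — same dimensions ✓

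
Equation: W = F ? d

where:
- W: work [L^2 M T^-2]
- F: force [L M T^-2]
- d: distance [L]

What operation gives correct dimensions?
multiplication (×): W = F × d

W [L^2 M T^-2]; F [L M T^-2]; d [L].
F × d → [L^2 M T^-2] ✓
F ÷ d → [M T^-2] ✗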